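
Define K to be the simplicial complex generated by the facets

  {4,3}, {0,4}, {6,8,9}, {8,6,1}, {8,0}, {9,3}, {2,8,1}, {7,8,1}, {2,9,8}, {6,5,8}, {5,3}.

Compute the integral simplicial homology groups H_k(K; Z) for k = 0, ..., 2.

We work with the vertex ordering 0 < 1 < 2 < 3 < 4 < 5 < 6 < 7 < 8 < 9. The simplices of K, each written with vertices in increasing order, are:

  0-simplices (10): [0], [1], [2], [3], [4], [5], [6], [7], [8], [9]
  1-simplices (17): [0,4], [0,8], [1,2], [1,6], [1,7], [1,8], [2,8], [2,9], [3,4], [3,5], [3,9], [5,6], [5,8], [6,8], [6,9], [7,8], [8,9]
  2-simplices (6): [1,2,8], [1,6,8], [1,7,8], [2,8,9], [5,6,8], [6,8,9]

so the chain groups are C_0 ≅ Z^10, C_1 ≅ Z^17, C_2 ≅ Z^6.

The boundary map ∂_1: C_1 → C_0 maps an edge to its endpoints' difference, ∂[p,q] = q − p. For instance
  ∂[6,9] = [9] − [6].
The resulting 10×17 matrix has rank 9, and its Smith normal form has invariant factors (1,1,1,1,1,1,1,1,1).

The boundary map ∂_2: C_2 → C_1 acts by ∂[p,q,r] = [q,r] − [p,r] + [p,q]. For instance
  ∂[1,7,8] = [7,8] − [1,8] + [1,7],
  ∂[5,6,8] = [6,8] − [5,8] + [5,6].
This gives a 17×6 integer matrix of rank 6; reducing to Smith normal form yields diagonal entries (1,1,1,1,1,1).

Now H_k = ker ∂_k / im ∂_{k+1}, so:

  H_0: rank C_0 − rank ∂_1 = 10 − 9 = 1, and the invariant factors of ∂_1 are all 1, so H_0 ≅ Z.
  H_1: rank ker ∂_1 − rank ∂_2 = (17 − 9) − 6 = 2, and the invariant factors of ∂_2 are all 1, so H_1 ≅ Z^2.
  H_2: rank ker ∂_2 − rank ∂_3 = (6 − 6) − 0 = 0, and there is no ∂_3, so H_2 ≅ 0.

As a check, the Euler characteristic is 10 − 17 + 6 = -1, which agrees with 1 − 2 + 0 = -1.

H_0 = Z,  H_1 = Z^2,  H_2 = 0.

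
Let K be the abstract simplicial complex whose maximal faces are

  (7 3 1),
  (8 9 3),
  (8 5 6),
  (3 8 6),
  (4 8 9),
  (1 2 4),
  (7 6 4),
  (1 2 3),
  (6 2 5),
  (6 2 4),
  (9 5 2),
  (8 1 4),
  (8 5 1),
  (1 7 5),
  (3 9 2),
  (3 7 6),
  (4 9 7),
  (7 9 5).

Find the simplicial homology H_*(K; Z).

K has 9 vertices, 27 edges, 18 triangles.
rank ∂_0 = 0, rank ∂_1 = 8 ⇒ b_0 = 9 − 0 − 8 = 1; all invariant factors of ∂_1 are 1 so no torsion. So H_0 ≅ Z.
rank ∂_1 = 8, rank ∂_2 = 17 ⇒ b_1 = 27 − 8 − 17 = 2; all invariant factors of ∂_2 are 1 so no torsion. So H_1 ≅ Z^2.
rank ∂_2 = 17, rank ∂_3 = 0 ⇒ b_2 = 18 − 17 − 0 = 1. So H_2 ≅ Z.

H_0 ≅ Z,  H_1 ≅ Z^2,  H_2 ≅ Z.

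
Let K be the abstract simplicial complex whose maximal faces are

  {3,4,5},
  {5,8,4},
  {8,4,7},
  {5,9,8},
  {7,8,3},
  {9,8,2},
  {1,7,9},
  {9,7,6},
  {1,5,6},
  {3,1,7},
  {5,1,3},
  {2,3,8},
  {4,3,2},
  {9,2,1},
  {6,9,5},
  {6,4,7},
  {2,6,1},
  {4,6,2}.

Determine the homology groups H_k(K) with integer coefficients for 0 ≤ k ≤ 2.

We work with the vertex ordering 1 < 2 < 3 < 4 < 5 < 6 < 7 < 8 < 9. The simplices of K, each written with vertices in increasing order, are:

  0-simplices (9): [1], [2], [3], [4], [5], [6], [7], [8], [9]
  1-simplices (27): (27 of them)
  2-simplices (18): [1,2,6], [1,2,9], [1,3,5], [1,3,7], [1,5,6], [1,7,9], [2,3,4], [2,3,8], [2,4,6], [2,8,9], [3,4,5], [3,7,8], [4,5,8], [4,6,7], [4,7,8], [5,6,9], [5,8,9], [6,7,9]

Hence C_0 ≅ Z^9, C_1 ≅ Z^27, C_2 ≅ Z^18.

∂_1: C_1 → C_0 sends each edge [p,q] (with p < q) to q − p. For instance
  ∂[2,9] = [9] − [2].
As a 9×27 matrix over Z this has rank 8, with invariant factors (1,1,1,1,1,1,1,1).

∂_2: C_2 → C_1 maps a triangle to the signed sum of its edges. For instance
  ∂[3,7,8] = [7,8] − [3,8] + [3,7],
  ∂[1,2,9] = [2,9] − [1,9] + [1,2].
The 27×18 boundary matrix has rank 18 and Smith normal form diag(1,1,1,1,1,1,1,1,1,1,1,1,1,1,1,1,1,2).

Computing H_k = (kernel of ∂_k) / (image of ∂_{k+1}):

  H_0: rank C_0 − rank ∂_1 = 9 − 8 = 1, and the invariant factors of ∂_1 are all 1, so H_0 ≅ Z.
  H_1: rank ker ∂_1 − rank ∂_2 = (27 − 8) − 18 = 1, and ∂_2 has invariant factor 2 > 1, so H_1 ≅ Z ⊕ Z/2.
  H_2: rank ker ∂_2 − rank ∂_3 = (18 − 18) − 0 = 0, and there is no ∂_3, so H_2 ≅ 0.

H_0 = Z,  H_1 = Z ⊕ Z/2,  H_2 = 0.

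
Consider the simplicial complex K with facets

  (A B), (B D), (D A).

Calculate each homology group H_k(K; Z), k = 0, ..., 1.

H_0 ≅ Z,  H_1 ≅ Z.

We work with the vertex ordering A < B < D. The simplices of K, each written with vertices in increasing order, are:

  0-simplices (3): A, B, D
  1-simplices (3): AB, AD, BD

Hence C_0 ≅ Z^3, C_1 ≅ Z^3.

Boundary ∂_1: C_1 → C_0 is given by ∂[p,q] = [q] − [p]. For instance
  ∂AB = B − A.
The resulting 3×3 matrix has rank 2, and its Smith normal form has invariant factors (1,1).

Now H_k = ker ∂_k / im ∂_{k+1}, so:

  H_0: rank C_0 − rank ∂_1 = 3 − 2 = 1, and the invariant factors of ∂_1 are all 1, so H_0 ≅ Z.
  H_1: rank ker ∂_1 − rank ∂_2 = (3 − 2) − 0 = 1, and there is no ∂_2, so H_1 ≅ Z.

As a check, the Euler characteristic is 3 − 3 = 0, which agrees with 1 − 1 = 0.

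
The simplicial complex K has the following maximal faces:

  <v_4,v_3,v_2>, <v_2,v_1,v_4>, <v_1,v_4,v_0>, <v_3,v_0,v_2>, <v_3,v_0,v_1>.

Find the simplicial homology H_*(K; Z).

K has 5 vertices, 10 edges, 5 triangles.
rank ∂_0 = 0, rank ∂_1 = 4 ⇒ b_0 = 5 − 0 − 4 = 1; all invariant factors of ∂_1 are 1 so no torsion. So H_0 ≅ Z.
rank ∂_1 = 4, rank ∂_2 = 5 ⇒ b_1 = 10 − 4 − 5 = 1; all invariant factors of ∂_2 are 1 so no torsion. So H_1 ≅ Z.
rank ∂_2 = 5, rank ∂_3 = 0 ⇒ b_2 = 5 − 5 − 0 = 0. So H_2 ≅ 0.

H_0 = Z,  H_1 = Z,  H_2 = 0.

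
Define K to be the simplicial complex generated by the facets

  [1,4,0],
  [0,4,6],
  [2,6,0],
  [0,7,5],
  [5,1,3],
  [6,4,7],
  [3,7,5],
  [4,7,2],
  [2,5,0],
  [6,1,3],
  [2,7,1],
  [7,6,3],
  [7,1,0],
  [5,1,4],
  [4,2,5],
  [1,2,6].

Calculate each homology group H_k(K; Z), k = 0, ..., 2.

Order the vertices as 0 < 1 < 2 < 3 < 4 < 5 < 6 < 7. Listing each simplex with vertices in this order, K has dimension 2 with simplices:

  0-simplices (8): [0], [1], [2], [3], [4], [5], [6], [7]
  1-simplices (24): (24 of them)
  2-simplices (16): [0,1,4], [0,1,7], [0,2,5], [0,2,6], [0,4,6], [0,5,7], [1,2,6], [1,2,7], [1,3,5], [1,3,6], [1,4,5], [2,4,5], [2,4,7], [3,5,7], [3,6,7], [4,6,7]

giving chain groups C_0 ≅ Z^8, C_1 ≅ Z^24, C_2 ≅ Z^16.

The boundary map ∂_1: C_1 → C_0 is given by ∂[p,q] = [q] − [p].
The resulting 8×24 matrix has rank 7, and its Smith normal form has invariant factors (1,1,1,1,1,1,1).

The boundary map ∂_2: C_2 → C_1 acts by ∂[p,q,r] = [q,r] − [p,r] + [p,q]. For instance
  ∂[1,4,5] = [4,5] − [1,5] + [1,4],
  ∂[0,2,5] = [2,5] − [0,5] + [0,2].
The resulting 24×16 matrix has rank 15, and its Smith normal form has invariant factors (1,1,1,1,1,1,1,1,1,1,1,1,1,1,1).

Computing H_k = (kernel of ∂_k) / (image of ∂_{k+1}):

  H_0: rank C_0 − rank ∂_1 = 8 − 7 = 1, and the invariant factors of ∂_1 are all 1, so H_0 ≅ Z.
  H_1: rank ker ∂_1 − rank ∂_2 = (24 − 7) − 15 = 2, and the invariant factors of ∂_2 are all 1, so H_1 ≅ Z^2.
  H_2: rank ker ∂_2 − rank ∂_3 = (16 − 15) − 0 = 1, and there is no ∂_3, so H_2 ≅ Z.

(K is a triangulation of the torus T^2.)

H_0 = Z,  H_1 = Z^2,  H_2 = Z.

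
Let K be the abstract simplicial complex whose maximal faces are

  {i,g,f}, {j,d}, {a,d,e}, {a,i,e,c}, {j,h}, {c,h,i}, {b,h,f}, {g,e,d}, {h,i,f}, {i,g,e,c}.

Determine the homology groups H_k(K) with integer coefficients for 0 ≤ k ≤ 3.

H_0 = Z,  H_1 = Z,  H_2 = 0,  H_3 = 0.

Order the vertices as a < b < c < d < e < f < g < h < i < j. Listing each simplex with vertices in this order, K has dimension 3 with simplices:

  0-simplices (10): a, b, c, d, e, f, g, h, i, j
  1-simplices (21): ac, ad, ae, ai, bf, bh, ce, cg, ch, ci, de, dg, dj, eg, ei, fg, fh, fi, gi, hi, hj
  2-simplices (13): ace, aci, ade, aei, bfh, ceg, cei, cgi, chi, deg, egi, fgi, fhi
  3-simplices (2): acei, cegi

giving chain groups C_0 ≅ Z^10, C_1 ≅ Z^21, C_2 ≅ Z^13, C_3 ≅ Z^2.

The boundary map ∂_1: C_1 → C_0 maps an edge to its endpoints' difference, ∂[p,q] = q − p. For instance
  ∂ch = h − c.
The resulting 10×21 matrix has rank 9, and its Smith normal form has invariant factors (1,1,1,1,1,1,1,1,1).

The boundary map ∂_2: C_2 → C_1 sends each 2-simplex [p,q,r] to [q,r] − [p,r] + [p,q]. For instance
  ∂deg = eg − dg + de,
  ∂bfh = fh − bh + bf.
The 21×13 boundary matrix has rank 11 and Smith normal form diag(1,1,1,1,1,1,1,1,1,1,1).

Boundary ∂_3: C_3 → C_2 sends each 3-simplex σ to the alternating sum Σ_i (−1)^i (σ with its i-th vertex removed). For instance
  ∂cegi = egi − cgi + cei − ceg,
  ∂acei = cei − aei + aci − ace.
As a 13×2 matrix over Z this has rank 2, with invariant factors (1,1).

Computing H_k = (kernel of ∂_k) / (image of ∂_{k+1}):

  H_0: rank C_0 − rank ∂_1 = 10 − 9 = 1, and the invariant factors of ∂_1 are all 1, so H_0 = Z.
  H_1: rank ker ∂_1 − rank ∂_2 = (21 − 9) − 11 = 1, and the invariant factors of ∂_2 are all 1, so H_1 = Z.
  H_2: rank ker ∂_2 − rank ∂_3 = (13 − 11) − 2 = 0, and the invariant factors of ∂_3 are all 1, so H_2 = 0.
  H_3: rank ker ∂_3 − rank ∂_4 = (2 − 2) − 0 = 0, and there is no ∂_4, so H_3 = 0.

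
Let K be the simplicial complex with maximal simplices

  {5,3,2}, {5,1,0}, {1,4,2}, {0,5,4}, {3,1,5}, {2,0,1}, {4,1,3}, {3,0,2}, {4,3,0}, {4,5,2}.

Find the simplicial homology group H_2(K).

H_2 ≅ 0.

Fix the vertex order 0 < 1 < 2 < 3 < 4 < 5 and write every simplex with vertices in increasing order. Then dim K = 2 and the simplices of K are:

  0-simplices (6): [0], [1], [2], [3], [4], [5]
  1-simplices (15): [0,1], [0,2], [0,3], [0,4], [0,5], [1,2], [1,3], [1,4], [1,5], [2,3], [2,4], [2,5], [3,4], [3,5], [4,5]
  2-simplices (10): [0,1,2], [0,1,5], [0,2,3], [0,3,4], [0,4,5], [1,2,4], [1,3,4], [1,3,5], [2,3,5], [2,4,5]

Hence C_0 ≅ Z^6, C_1 ≅ Z^15, C_2 ≅ Z^10.

∂_1: C_1 → C_0 sends each edge [p,q] (with p < q) to q − p. For instance
  ∂[0,4] = [4] − [0].
The 6×15 boundary matrix has rank 5 and Smith normal form diag(1,1,1,1,1).

∂_2: C_2 → C_1 maps a triangle to the signed sum of its edges. For instance
  ∂[1,3,4] = [3,4] − [1,4] + [1,3],
  ∂[0,1,5] = [1,5] − [0,5] + [0,1].
The resulting 15×10 matrix has rank 10, and its Smith normal form has invariant factors (1,1,1,1,1,1,1,1,1,2).

Now H_k = ker ∂_k / im ∂_{k+1}, so:

  H_2: rank ker ∂_2 − rank ∂_3 = (10 − 10) − 0 = 0, and there is no ∂_3, so H_2 ≅ 0.

(K is a triangulation of the real projective plane RP^2.)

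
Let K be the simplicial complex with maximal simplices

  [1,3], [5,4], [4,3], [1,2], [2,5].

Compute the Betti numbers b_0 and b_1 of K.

b_0 = 1, b_1 = 1.

K has 5 vertices, 5 edges.
rank ∂_0 = 0, rank ∂_1 = 4 ⇒ b_0 = 5 − 0 − 4 = 1; all invariant factors of ∂_1 are 1 so no torsion. So H_0 = Z.
rank ∂_1 = 4, rank ∂_2 = 0 ⇒ b_1 = 5 − 4 − 0 = 1. So H_1 = Z.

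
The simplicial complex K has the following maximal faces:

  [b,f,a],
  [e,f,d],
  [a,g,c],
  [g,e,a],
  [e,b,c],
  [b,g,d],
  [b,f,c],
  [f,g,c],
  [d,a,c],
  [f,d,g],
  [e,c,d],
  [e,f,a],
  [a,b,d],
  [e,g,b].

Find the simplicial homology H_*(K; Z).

Take the total order a < b < c < d < e < f < g on the vertex set. Then K (dimension 2) consists of the simplices:

  0-simplices (7): a, b, c, d, e, f, g
  1-simplices (21): ab, ac, ad, ae, af, ag, bc, bd, be, bf, bg, cd, ce, cf, cg, de, df, dg, ef, eg, fg
  2-simplices (14): abd, abf, acd, acg, aef, aeg, bce, bcf, bdg, beg, cde, cfg, def, dfg

Hence C_0 ≅ Z^7, C_1 ≅ Z^21, C_2 ≅ Z^14.

∂_1: C_1 → C_0 maps an edge to its endpoints' difference, ∂[p,q] = q − p. For instance
  ∂cf = f − c.
The resulting 7×21 matrix has rank 6, and its Smith normal form has invariant factors (1,1,1,1,1,1).

Boundary ∂_2: C_2 → C_1 maps a triangle to the signed sum of its edges. For instance
  ∂acd = cd − ad + ac,
  ∂abd = bd − ad + ab.
The resulting 21×14 matrix has rank 13, and its Smith normal form has invariant factors (1,1,1,1,1,1,1,1,1,1,1,1,1).

Now H_k = ker ∂_k / im ∂_{k+1}, so:

  H_0: rank C_0 − rank ∂_1 = 7 − 6 = 1, and the invariant factors of ∂_1 are all 1, so H_0 = Z.
  H_1: rank ker ∂_1 − rank ∂_2 = (21 − 6) − 13 = 2, and the invariant factors of ∂_2 are all 1, so H_1 = Z^2.
  H_2: rank ker ∂_2 − rank ∂_3 = (14 − 13) − 0 = 1, and there is no ∂_3, so H_2 = Z.

As a check, the Euler characteristic is 7 − 21 + 14 = 0, which agrees with 1 − 2 + 1 = 0.

H_0 = Z,  H_1 = Z^2,  H_2 = Z.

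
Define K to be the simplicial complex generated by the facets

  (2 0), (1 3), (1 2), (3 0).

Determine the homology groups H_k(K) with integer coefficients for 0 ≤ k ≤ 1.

Take the total order 0 < 1 < 2 < 3 on the vertex set. Then K (dimension 1) consists of the simplices:

  0-simplices (4): [0], [1], [2], [3]
  1-simplices (4): [0,2], [0,3], [1,2], [1,3]

giving chain groups C_0 ≅ Z^4, C_1 ≅ Z^4.

The boundary map ∂_1: C_1 → C_0 is given by ∂[p,q] = [q] − [p].
The 4×4 boundary matrix has rank 3 and Smith normal form diag(1,1,1).

Reading off H_k = ker ∂_k / im ∂_{k+1}:

  H_0: rank C_0 − rank ∂_1 = 4 − 3 = 1, and the invariant factors of ∂_1 are all 1, so H_0 ≅ Z.
  H_1: rank ker ∂_1 − rank ∂_2 = (4 − 3) − 0 = 1, and there is no ∂_2, so H_1 ≅ Z.

As a check, the Euler characteristic is 4 − 4 = 0, which agrees with 1 − 1 = 0.

H_0 = Z,  H_1 = Z.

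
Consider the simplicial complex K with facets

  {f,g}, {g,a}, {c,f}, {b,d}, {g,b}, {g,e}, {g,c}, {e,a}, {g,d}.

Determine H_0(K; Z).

H_0 = Z.

K has 7 vertices, 9 edges.
rank ∂_0 = 0, rank ∂_1 = 6 ⇒ b_0 = 7 − 0 − 6 = 1; all invariant factors of ∂_1 are 1 so no torsion. So H_0 = Z.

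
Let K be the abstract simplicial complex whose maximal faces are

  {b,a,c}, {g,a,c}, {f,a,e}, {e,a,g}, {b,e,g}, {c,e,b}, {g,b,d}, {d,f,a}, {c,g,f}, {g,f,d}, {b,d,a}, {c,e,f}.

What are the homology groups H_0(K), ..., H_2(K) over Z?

Order the vertices as a < b < c < d < e < f < g. Listing each simplex with vertices in this order, K has dimension 2 with simplices:

  0-simplices (7): a, b, c, d, e, f, g
  1-simplices (18): ab, ac, ad, ae, af, ag, bc, bd, be, bg, ce, cf, cg, df, dg, ef, eg, fg
  2-simplices (12): abc, abd, acg, adf, aef, aeg, bce, bdg, beg, cef, cfg, dfg

giving chain groups C_0 ≅ Z^7, C_1 ≅ Z^18, C_2 ≅ Z^12.

∂_1: C_1 → C_0 sends each edge [p,q] (with p < q) to q − p. For instance
  ∂ag = g − a.
This gives a 7×18 integer matrix of rank 6; reducing to Smith normal form yields diagonal entries (1,1,1,1,1,1).

Boundary ∂_2: C_2 → C_1 acts by ∂[p,q,r] = [q,r] − [p,r] + [p,q]. For instance
  ∂acg = cg − ag + ac,
  ∂cfg = fg − cg + cf.
The 18×12 boundary matrix has rank 12 and Smith normal form diag(1,1,1,1,1,1,1,1,1,1,1,2).

Computing H_k = (kernel of ∂_k) / (image of ∂_{k+1}):

  H_0: rank C_0 − rank ∂_1 = 7 − 6 = 1, and the invariant factors of ∂_1 are all 1, so H_0 = Z.
  H_1: rank ker ∂_1 − rank ∂_2 = (18 − 6) − 12 = 0, and ∂_2 has invariant factor 2 > 1, so H_1 = Z/2.
  H_2: rank ker ∂_2 − rank ∂_3 = (12 − 12) − 0 = 0, and there is no ∂_3, so H_2 = 0.

H_0 ≅ Z,  H_1 ≅ Z/2,  H_2 = 0.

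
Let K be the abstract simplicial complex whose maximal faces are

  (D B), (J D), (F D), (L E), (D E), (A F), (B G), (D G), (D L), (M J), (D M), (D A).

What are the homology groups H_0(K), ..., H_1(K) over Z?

H_0 = Z,  H_1 = Z^4.

K has 9 vertices, 12 edges.
rank ∂_0 = 0, rank ∂_1 = 8 ⇒ b_0 = 9 − 0 − 8 = 1; all invariant factors of ∂_1 are 1 so no torsion. So H_0 ≅ Z.
rank ∂_1 = 8, rank ∂_2 = 0 ⇒ b_1 = 12 − 8 − 0 = 4. So H_1 ≅ Z^4.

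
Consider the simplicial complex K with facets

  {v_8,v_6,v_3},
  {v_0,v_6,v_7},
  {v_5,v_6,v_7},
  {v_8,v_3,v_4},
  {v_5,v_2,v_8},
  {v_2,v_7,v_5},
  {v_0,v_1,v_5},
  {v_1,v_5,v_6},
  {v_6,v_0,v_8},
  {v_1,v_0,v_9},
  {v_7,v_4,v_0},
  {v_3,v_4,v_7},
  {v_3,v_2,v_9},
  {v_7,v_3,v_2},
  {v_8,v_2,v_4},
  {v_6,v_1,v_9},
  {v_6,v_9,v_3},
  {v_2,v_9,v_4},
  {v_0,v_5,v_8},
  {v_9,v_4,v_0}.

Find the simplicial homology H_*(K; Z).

H_0 ≅ Z,  H_1 ≅ Z ⊕ Z_2,  H_2 = 0.

Take the total order v_0 < v_1 < v_2 < v_3 < v_4 < v_5 < v_6 < v_7 < v_8 < v_9 on the vertex set. Then K (dimension 2) consists of the simplices:

  0-simplices (10): [v_0], [v_1], [v_2], [v_3], [v_4], [v_5], [v_6], [v_7], [v_8], [v_9]
  1-simplices (30): (30 of them)
  2-simplices (20): (20 of them)

so the chain groups are C_0 ≅ Z^10, C_1 ≅ Z^30, C_2 ≅ Z^20.

∂_1: C_1 → C_0 is given by ∂[p,q] = [q] − [p].
As a 10×30 matrix over Z this has rank 9, with invariant factors (1,1,1,1,1,1,1,1,1).

The boundary map ∂_2: C_2 → C_1 maps a triangle to the signed sum of its edges. For instance
  ∂[v_0,v_1,v_9] = [v_1,v_9] − [v_0,v_9] + [v_0,v_1],
  ∂[v_2,v_4,v_8] = [v_4,v_8] − [v_2,v_8] + [v_2,v_4].
The resulting 30×20 matrix has rank 20, and its Smith normal form has invariant factors (1,1,1,1,1,1,1,1,1,1,1,1,1,1,1,1,1,1,1,2).

Now H_k = ker ∂_k / im ∂_{k+1}, so:

  H_0: rank C_0 − rank ∂_1 = 10 − 9 = 1, and the invariant factors of ∂_1 are all 1, so H_0 = Z.
  H_1: rank ker ∂_1 − rank ∂_2 = (30 − 9) − 20 = 1, and ∂_2 has invariant factor 2 > 1, so H_1 = Z ⊕ Z_2.
  H_2: rank ker ∂_2 − rank ∂_3 = (20 − 20) − 0 = 0, and there is no ∂_3, so H_2 = 0.

(K is a triangulation of the Klein bottle.)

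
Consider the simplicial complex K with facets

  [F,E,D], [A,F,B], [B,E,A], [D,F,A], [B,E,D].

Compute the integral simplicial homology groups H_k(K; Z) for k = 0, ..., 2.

Fix the vertex order A < B < D < E < F and write every simplex with vertices in increasing order. Then dim K = 2 and the simplices of K are:

  0-simplices (5): A, B, D, E, F
  1-simplices (10): AB, AD, AE, AF, BD, BE, BF, DE, DF, EF
  2-simplices (5): ABE, ABF, ADF, BDE, DEF

Hence C_0 ≅ Z^5, C_1 ≅ Z^10, C_2 ≅ Z^5.

Boundary ∂_1: C_1 → C_0 maps an edge to its endpoints' difference, ∂[p,q] = q − p.
As a 5×10 matrix over Z this has rank 4, with invariant factors (1,1,1,1).

The boundary map ∂_2: C_2 → C_1 maps a triangle to the signed sum of its edges. For instance
  ∂ABF = BF − AF + AB,
  ∂ADF = DF − AF + AD.
This gives a 10×5 integer matrix of rank 5; reducing to Smith normal form yields diagonal entries (1,1,1,1,1).

From H_k ≅ ker(∂_k) / im(∂_{k+1}) we obtain:

  H_0: rank C_0 − rank ∂_1 = 5 − 4 = 1, and the invariant factors of ∂_1 are all 1, so H_0 = Z.
  H_1: rank ker ∂_1 − rank ∂_2 = (10 − 4) − 5 = 1, and the invariant factors of ∂_2 are all 1, so H_1 = Z.
  H_2: rank ker ∂_2 − rank ∂_3 = (5 − 5) − 0 = 0, and there is no ∂_3, so H_2 = 0.

As a check, the Euler characteristic is 5 − 10 + 5 = 0, which agrees with 1 − 1 + 0 = 0.
(K is a triangulation of the Möbius band.)

H_0 = Z,  H_1 = Z,  H_2 = 0.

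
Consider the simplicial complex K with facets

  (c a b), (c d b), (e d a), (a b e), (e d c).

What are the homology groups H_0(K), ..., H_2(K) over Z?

K has 5 vertices, 10 edges, 5 triangles.
rank ∂_0 = 0, rank ∂_1 = 4 ⇒ b_0 = 5 − 0 − 4 = 1; all invariant factors of ∂_1 are 1 so no torsion. So H_0 ≅ Z.
rank ∂_1 = 4, rank ∂_2 = 5 ⇒ b_1 = 10 − 4 − 5 = 1; all invariant factors of ∂_2 are 1 so no torsion. So H_1 ≅ Z.
rank ∂_2 = 5, rank ∂_3 = 0 ⇒ b_2 = 5 − 5 − 0 = 0. So H_2 ≅ 0.

H_0 ≅ Z,  H_1 ≅ Z,  H_2 = 0.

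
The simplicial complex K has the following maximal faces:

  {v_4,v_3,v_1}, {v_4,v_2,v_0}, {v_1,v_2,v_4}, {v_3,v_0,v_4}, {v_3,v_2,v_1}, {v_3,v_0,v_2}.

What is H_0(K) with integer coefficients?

Take the total order v_0 < v_1 < v_2 < v_3 < v_4 on the vertex set. Then K (dimension 2) consists of the simplices:

  0-simplices (5): [v_0], [v_1], [v_2], [v_3], [v_4]
  1-simplices (9): [v_0,v_2], [v_0,v_3], [v_0,v_4], [v_1,v_2], [v_1,v_3], [v_1,v_4], [v_2,v_3], [v_2,v_4], [v_3,v_4]
  2-simplices (6): [v_0,v_2,v_3], [v_0,v_2,v_4], [v_0,v_3,v_4], [v_1,v_2,v_3], [v_1,v_2,v_4], [v_1,v_3,v_4]

giving chain groups C_0 ≅ Z^5, C_1 ≅ Z^9, C_2 ≅ Z^6.

The boundary map ∂_1: C_1 → C_0 sends each edge [p,q] (with p < q) to q − p. For instance
  ∂[v_2,v_4] = [v_4] − [v_2].
The 5×9 boundary matrix has rank 4 and Smith normal form diag(1,1,1,1).

Boundary ∂_2: C_2 → C_1 maps a triangle to the signed sum of its edges. For instance
  ∂[v_1,v_2,v_3] = [v_2,v_3] − [v_1,v_3] + [v_1,v_2],
  ∂[v_0,v_2,v_3] = [v_2,v_3] − [v_0,v_3] + [v_0,v_2].
As a 9×6 matrix over Z this has rank 5, with invariant factors (1,1,1,1,1).

Now H_k = ker ∂_k / im ∂_{k+1}, so:

  H_0: rank C_0 − rank ∂_1 = 5 − 4 = 1, and the invariant factors of ∂_1 are all 1, so H_0 ≅ Z.

(K is a triangulation of the 2-sphere S^2.)

H_0 = Z.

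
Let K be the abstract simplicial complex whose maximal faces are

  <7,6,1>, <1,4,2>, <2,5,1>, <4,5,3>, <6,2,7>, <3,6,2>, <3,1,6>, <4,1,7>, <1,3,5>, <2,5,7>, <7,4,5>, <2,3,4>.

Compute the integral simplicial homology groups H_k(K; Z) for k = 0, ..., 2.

H_0 = Z,  H_1 = Z/2Z,  H_2 = 0.

Order the vertices as 1 < 2 < 3 < 4 < 5 < 6 < 7. Listing each simplex with vertices in this order, K has dimension 2 with simplices:

  0-simplices (7): [1], [2], [3], [4], [5], [6], [7]
  1-simplices (18): [1,2], [1,3], [1,4], [1,5], [1,6], [1,7], [2,3], [2,4], [2,5], [2,6], [2,7], [3,4], [3,5], [3,6], [4,5], [4,7], [5,7], [6,7]
  2-simplices (12): [1,2,4], [1,2,5], [1,3,5], [1,3,6], [1,4,7], [1,6,7], [2,3,4], [2,3,6], [2,5,7], [2,6,7], [3,4,5], [4,5,7]

Hence C_0 ≅ Z^7, C_1 ≅ Z^18, C_2 ≅ Z^12.

∂_1: C_1 → C_0 sends each edge [p,q] (with p < q) to q − p. For instance
  ∂[1,3] = [3] − [1].
The 7×18 boundary matrix has rank 6 and Smith normal form diag(1,1,1,1,1,1).

∂_2: C_2 → C_1 maps a triangle to the signed sum of its edges. For instance
  ∂[2,3,6] = [3,6] − [2,6] + [2,3],
  ∂[1,2,5] = [2,5] − [1,5] + [1,2].
As a 18×12 matrix over Z this has rank 12, with invariant factors (1,1,1,1,1,1,1,1,1,1,1,2).

Now H_k = ker ∂_k / im ∂_{k+1}, so:

  H_0: rank C_0 − rank ∂_1 = 7 − 6 = 1, and the invariant factors of ∂_1 are all 1, so H_0 = Z.
  H_1: rank ker ∂_1 − rank ∂_2 = (18 − 6) − 12 = 0, and ∂_2 has invariant factor 2 > 1, so H_1 = Z/2Z.
  H_2: rank ker ∂_2 − rank ∂_3 = (12 − 12) − 0 = 0, and there is no ∂_3, so H_2 = 0.

(K is a triangulation of the real projective plane RP^2.)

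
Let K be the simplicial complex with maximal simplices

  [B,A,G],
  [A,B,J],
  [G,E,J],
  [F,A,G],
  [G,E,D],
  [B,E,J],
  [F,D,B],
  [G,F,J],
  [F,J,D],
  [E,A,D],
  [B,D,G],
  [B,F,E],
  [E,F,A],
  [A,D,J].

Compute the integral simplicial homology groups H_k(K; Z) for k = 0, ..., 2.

H_0 = Z,  H_1 = Z^2,  H_2 = Z.

Take the total order A < B < D < E < F < G < J on the vertex set. Then K (dimension 2) consists of the simplices:

  0-simplices (7): A, B, D, E, F, G, J
  1-simplices (21): AB, AD, AE, AF, AG, AJ, BD, BE, BF, BG, BJ, DE, DF, DG, DJ, EF, EG, EJ, FG, FJ, GJ
  2-simplices (14): ABG, ABJ, ADE, ADJ, AEF, AFG, BDF, BDG, BEF, BEJ, DEG, DFJ, EGJ, FGJ

giving chain groups C_0 ≅ Z^7, C_1 ≅ Z^21, C_2 ≅ Z^14.

The boundary map ∂_1: C_1 → C_0 is given by ∂[p,q] = [q] − [p]. For instance
  ∂DE = E − D.
The resulting 7×21 matrix has rank 6, and its Smith normal form has invariant factors (1,1,1,1,1,1).

Boundary ∂_2: C_2 → C_1 sends each 2-simplex [p,q,r] to [q,r] − [p,r] + [p,q]. For instance
  ∂EGJ = GJ − EJ + EG,
  ∂DFJ = FJ − DJ + DF.
This gives a 21×14 integer matrix of rank 13; reducing to Smith normal form yields diagonal entries (1,1,1,1,1,1,1,1,1,1,1,1,1).

Now H_k = ker ∂_k / im ∂_{k+1}, so:

  H_0: rank C_0 − rank ∂_1 = 7 − 6 = 1, and the invariant factors of ∂_1 are all 1, so H_0 = Z.
  H_1: rank ker ∂_1 − rank ∂_2 = (21 − 6) − 13 = 2, and the invariant factors of ∂_2 are all 1, so H_1 = Z^2.
  H_2: rank ker ∂_2 − rank ∂_3 = (14 − 13) − 0 = 1, and there is no ∂_3, so H_2 = Z.

As a check, the Euler characteristic is 7 − 21 + 14 = 0, which agrees with 1 − 2 + 1 = 0.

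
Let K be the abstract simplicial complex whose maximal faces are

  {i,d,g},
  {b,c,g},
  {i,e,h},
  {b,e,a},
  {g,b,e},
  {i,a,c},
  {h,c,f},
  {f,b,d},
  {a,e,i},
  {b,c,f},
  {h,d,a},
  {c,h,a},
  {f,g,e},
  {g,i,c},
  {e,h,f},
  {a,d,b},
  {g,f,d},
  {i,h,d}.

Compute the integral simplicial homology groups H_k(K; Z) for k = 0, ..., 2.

We work with the vertex ordering a < b < c < d < e < f < g < h < i. The simplices of K, each written with vertices in increasing order, are:

  0-simplices (9): a, b, c, d, e, f, g, h, i
  1-simplices (27): ab, ac, ad, ae, ah, ai, bc, bd, be, bf, bg, cf, cg, ch, ci, df, dg, dh, di, ef, eg, eh, ei, fg, fh, gi, hi
  2-simplices (18): abd, abe, ach, aci, adh, aei, bcf, bcg, bdf, beg, cfh, cgi, dfg, dgi, dhi, efg, efh, ehi

Hence C_0 ≅ Z^9, C_1 ≅ Z^27, C_2 ≅ Z^18.

The boundary map ∂_1: C_1 → C_0 is given by ∂[p,q] = [q] − [p]. For instance
  ∂cg = g − c.
The resulting 9×27 matrix has rank 8, and its Smith normal form has invariant factors (1,1,1,1,1,1,1,1).

Boundary ∂_2: C_2 → C_1 sends each 2-simplex [p,q,r] to [q,r] − [p,r] + [p,q]. For instance
  ∂dgi = gi − di + dg,
  ∂ehi = hi − ei + eh.
As a 27×18 matrix over Z this has rank 18, with invariant factors (1,1,1,1,1,1,1,1,1,1,1,1,1,1,1,1,1,2).

Reading off H_k = ker ∂_k / im ∂_{k+1}:

  H_0: rank C_0 − rank ∂_1 = 9 − 8 = 1, and the invariant factors of ∂_1 are all 1, so H_0 ≅ Z.
  H_1: rank ker ∂_1 − rank ∂_2 = (27 − 8) − 18 = 1, and ∂_2 has invariant factor 2 > 1, so H_1 ≅ Z ⊕ Z/2.
  H_2: rank ker ∂_2 − rank ∂_3 = (18 − 18) − 0 = 0, and there is no ∂_3, so H_2 ≅ 0.

H_0 ≅ Z,  H_1 ≅ Z ⊕ Z/2,  H_2 = 0.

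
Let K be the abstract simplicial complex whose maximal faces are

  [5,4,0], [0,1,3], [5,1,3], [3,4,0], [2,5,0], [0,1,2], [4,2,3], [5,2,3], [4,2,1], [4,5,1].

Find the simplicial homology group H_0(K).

Take the total order 0 < 1 < 2 < 3 < 4 < 5 on the vertex set. Then K (dimension 2) consists of the simplices:

  0-simplices (6): [0], [1], [2], [3], [4], [5]
  1-simplices (15): [0,1], [0,2], [0,3], [0,4], [0,5], [1,2], [1,3], [1,4], [1,5], [2,3], [2,4], [2,5], [3,4], [3,5], [4,5]
  2-simplices (10): [0,1,2], [0,1,3], [0,2,5], [0,3,4], [0,4,5], [1,2,4], [1,3,5], [1,4,5], [2,3,4], [2,3,5]

giving chain groups C_0 ≅ Z^6, C_1 ≅ Z^15, C_2 ≅ Z^10.

∂_1: C_1 → C_0 is given by ∂[p,q] = [q] − [p]. For instance
  ∂[1,4] = [4] − [1].
The 6×15 boundary matrix has rank 5 and Smith normal form diag(1,1,1,1,1).

The boundary map ∂_2: C_2 → C_1 maps a triangle to the signed sum of its edges. For instance
  ∂[0,4,5] = [4,5] − [0,5] + [0,4],
  ∂[1,3,5] = [3,5] − [1,5] + [1,3].
The 15×10 boundary matrix has rank 10 and Smith normal form diag(1,1,1,1,1,1,1,1,1,2).

From H_k ≅ ker(∂_k) / im(∂_{k+1}) we obtain:

  H_0: rank C_0 − rank ∂_1 = 6 − 5 = 1, and the invariant factors of ∂_1 are all 1, so H_0 ≅ Z.

H_0 ≅ Z.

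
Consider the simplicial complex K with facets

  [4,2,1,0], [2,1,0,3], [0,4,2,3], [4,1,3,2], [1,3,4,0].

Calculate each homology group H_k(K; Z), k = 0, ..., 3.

Take the total order 0 < 1 < 2 < 3 < 4 on the vertex set. Then K (dimension 3) consists of the simplices:

  0-simplices (5): [0], [1], [2], [3], [4]
  1-simplices (10): [0,1], [0,2], [0,3], [0,4], [1,2], [1,3], [1,4], [2,3], [2,4], [3,4]
  2-simplices (10): [0,1,2], [0,1,3], [0,1,4], [0,2,3], [0,2,4], [0,3,4], [1,2,3], [1,2,4], [1,3,4], [2,3,4]
  3-simplices (5): [0,1,2,3], [0,1,2,4], [0,1,3,4], [0,2,3,4], [1,2,3,4]

giving chain groups C_0 ≅ Z^5, C_1 ≅ Z^10, C_2 ≅ Z^10, C_3 ≅ Z^5.

Boundary ∂_1: C_1 → C_0 is given by ∂[p,q] = [q] − [p]. For instance
  ∂[1,3] = [3] − [1].
As a 5×10 matrix over Z this has rank 4, with invariant factors (1,1,1,1).

Boundary ∂_2: C_2 → C_1 acts by ∂[p,q,r] = [q,r] − [p,r] + [p,q]. For instance
  ∂[0,1,4] = [1,4] − [0,4] + [0,1],
  ∂[0,1,3] = [1,3] − [0,3] + [0,1].
The resulting 10×10 matrix has rank 6, and its Smith normal form has invariant factors (1,1,1,1,1,1).

Boundary ∂_3: C_3 → C_2 sends each 3-simplex σ to the alternating sum Σ_i (−1)^i (σ with its i-th vertex removed). For instance
  ∂[1,2,3,4] = [2,3,4] − [1,3,4] + [1,2,4] − [1,2,3],
  ∂[0,2,3,4] = [2,3,4] − [0,3,4] + [0,2,4] − [0,2,3].
The resulting 10×5 matrix has rank 4, and its Smith normal form has invariant factors (1,1,1,1).

Reading off H_k = ker ∂_k / im ∂_{k+1}:

  H_0: rank C_0 − rank ∂_1 = 5 − 4 = 1, and the invariant factors of ∂_1 are all 1, so H_0 = Z.
  H_1: rank ker ∂_1 − rank ∂_2 = (10 − 4) − 6 = 0, and the invariant factors of ∂_2 are all 1, so H_1 = 0.
  H_2: rank ker ∂_2 − rank ∂_3 = (10 − 6) − 4 = 0, and the invariant factors of ∂_3 are all 1, so H_2 = 0.
  H_3: rank ker ∂_3 − rank ∂_4 = (5 − 4) − 0 = 1, and there is no ∂_4, so H_3 = Z.

As a check, the Euler characteristic is 5 − 10 + 10 − 5 = 0, which agrees with 1 − 0 + 0 − 1 = 0.
(K is a triangulation of the 3-sphere S^3.)

H_0 ≅ Z,  H_1 = 0,  H_2 = 0,  H_3 ≅ Z.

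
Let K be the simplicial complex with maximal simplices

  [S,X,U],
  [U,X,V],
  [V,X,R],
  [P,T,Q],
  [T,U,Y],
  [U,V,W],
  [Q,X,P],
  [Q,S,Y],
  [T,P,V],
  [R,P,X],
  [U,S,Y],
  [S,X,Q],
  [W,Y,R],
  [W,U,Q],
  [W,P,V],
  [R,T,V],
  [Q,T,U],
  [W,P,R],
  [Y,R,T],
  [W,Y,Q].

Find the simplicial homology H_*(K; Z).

H_0 ≅ Z,  H_1 ≅ Z ⊕ Z/2Z,  H_2 = 0.

We work with the vertex ordering P < Q < R < S < T < U < V < W < X < Y. The simplices of K, each written with vertices in increasing order, are:

  0-simplices (10): P, Q, R, S, T, U, V, W, X, Y
  1-simplices (30): PQ, PR, PT, PV, PW, PX, QS, QT, QU, QW, QX, QY, RT, RV, RW, RX, RY, SU, SX, SY, TU, TV, TY, UV, UW, UX, UY, VW, VX, WY
  2-simplices (20): PQT, PQX, PRW, PRX, PTV, PVW, QSX, QSY, QTU, QUW, QWY, RTV, RTY, RVX, RWY, SUX, SUY, TUY, UVW, UVX

giving chain groups C_0 ≅ Z^10, C_1 ≅ Z^30, C_2 ≅ Z^20.

∂_1: C_1 → C_0 sends each edge [p,q] (with p < q) to q − p. For instance
  ∂PQ = Q − P.
This gives a 10×30 integer matrix of rank 9; reducing to Smith normal form yields diagonal entries (1,1,1,1,1,1,1,1,1).

The boundary map ∂_2: C_2 → C_1 maps a triangle to the signed sum of its edges. For instance
  ∂PRX = RX − PX + PR,
  ∂QTU = TU − QU + QT.
The 30×20 boundary matrix has rank 20 and Smith normal form diag(1,1,1,1,1,1,1,1,1,1,1,1,1,1,1,1,1,1,1,2).

Reading off H_k = ker ∂_k / im ∂_{k+1}:

  H_0: rank C_0 − rank ∂_1 = 10 − 9 = 1, and the invariant factors of ∂_1 are all 1, so H_0 ≅ Z.
  H_1: rank ker ∂_1 − rank ∂_2 = (30 − 9) − 20 = 1, and ∂_2 has invariant factor 2 > 1, so H_1 ≅ Z ⊕ Z/2Z.
  H_2: rank ker ∂_2 − rank ∂_3 = (20 − 20) − 0 = 0, and there is no ∂_3, so H_2 ≅ 0.

As a check, the Euler characteristic is 10 − 30 + 20 = 0, which agrees with 1 − 1 + 0 = 0.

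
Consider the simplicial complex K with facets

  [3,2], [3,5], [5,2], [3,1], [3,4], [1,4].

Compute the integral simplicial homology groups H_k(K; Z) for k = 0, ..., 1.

H_0 ≅ Z,  H_1 ≅ Z^2.

Order the vertices as 1 < 2 < 3 < 4 < 5. Listing each simplex with vertices in this order, K has dimension 1 with simplices:

  0-simplices (5): [1], [2], [3], [4], [5]
  1-simplices (6): [1,3], [1,4], [2,3], [2,5], [3,4], [3,5]

so the chain groups are C_0 ≅ Z^5, C_1 ≅ Z^6.

The boundary map ∂_1: C_1 → C_0 is given by ∂[p,q] = [q] − [p]. For instance
  ∂[2,5] = [5] − [2].
The 5×6 boundary matrix has rank 4 and Smith normal form diag(1,1,1,1).

Reading off H_k = ker ∂_k / im ∂_{k+1}:

  H_0: rank C_0 − rank ∂_1 = 5 − 4 = 1, and the invariant factors of ∂_1 are all 1, so H_0 ≅ Z.
  H_1: rank ker ∂_1 − rank ∂_2 = (6 − 4) − 0 = 2, and there is no ∂_2, so H_1 ≅ Z^2.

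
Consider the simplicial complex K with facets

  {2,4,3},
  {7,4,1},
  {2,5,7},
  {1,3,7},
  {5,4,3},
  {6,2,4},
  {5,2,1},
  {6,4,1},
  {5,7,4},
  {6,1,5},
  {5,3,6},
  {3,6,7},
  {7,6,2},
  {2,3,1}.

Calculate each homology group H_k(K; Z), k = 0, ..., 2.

H_0 ≅ Z,  H_1 ≅ Z^2,  H_2 ≅ Z.

K has 7 vertices, 21 edges, 14 triangles.
rank ∂_0 = 0, rank ∂_1 = 6 ⇒ b_0 = 7 − 0 − 6 = 1; all invariant factors of ∂_1 are 1 so no torsion. So H_0 ≅ Z.
rank ∂_1 = 6, rank ∂_2 = 13 ⇒ b_1 = 21 − 6 − 13 = 2; all invariant factors of ∂_2 are 1 so no torsion. So H_1 ≅ Z^2.
rank ∂_2 = 13, rank ∂_3 = 0 ⇒ b_2 = 14 − 13 − 0 = 1. So H_2 ≅ Z.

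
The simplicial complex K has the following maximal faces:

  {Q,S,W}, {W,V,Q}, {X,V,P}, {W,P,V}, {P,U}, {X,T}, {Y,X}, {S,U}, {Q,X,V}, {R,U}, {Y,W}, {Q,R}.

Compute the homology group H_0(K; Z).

Take the total order P < Q < R < S < T < U < V < W < X < Y on the vertex set. Then K (dimension 2) consists of the simplices:

  0-simplices (10): P, Q, R, S, T, U, V, W, X, Y
  1-simplices (17): PU, PV, PW, PX, QR, QS, QV, QW, QX, RU, SU, SW, TX, VW, VX, WY, XY
  2-simplices (5): PVW, PVX, QSW, QVW, QVX

Hence C_0 ≅ Z^10, C_1 ≅ Z^17, C_2 ≅ Z^5.

The boundary map ∂_1: C_1 → C_0 is given by ∂[p,q] = [q] − [p]. For instance
  ∂PV = V − P.
As a 10×17 matrix over Z this has rank 9, with invariant factors (1,1,1,1,1,1,1,1,1).

Boundary ∂_2: C_2 → C_1 maps a triangle to the signed sum of its edges. For instance
  ∂QVW = VW − QW + QV,
  ∂QVX = VX − QX + QV.
The resulting 17×5 matrix has rank 5, and its Smith normal form has invariant factors (1,1,1,1,1).

Computing H_k = (kernel of ∂_k) / (image of ∂_{k+1}):

  H_0: rank C_0 − rank ∂_1 = 10 − 9 = 1, and the invariant factors of ∂_1 are all 1, so H_0 = Z.

H_0 ≅ Z.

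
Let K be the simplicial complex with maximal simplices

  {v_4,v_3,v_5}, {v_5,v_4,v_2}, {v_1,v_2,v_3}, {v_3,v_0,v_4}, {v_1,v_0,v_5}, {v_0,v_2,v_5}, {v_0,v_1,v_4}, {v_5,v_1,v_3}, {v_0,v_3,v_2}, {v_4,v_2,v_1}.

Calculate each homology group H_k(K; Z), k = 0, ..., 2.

H_0 ≅ Z,  H_1 ≅ Z/2Z,  H_2 = 0.

Order the vertices as v_0 < v_1 < v_2 < v_3 < v_4 < v_5. Listing each simplex with vertices in this order, K has dimension 2 with simplices:

  0-simplices (6): [v_0], [v_1], [v_2], [v_3], [v_4], [v_5]
  1-simplices (15): (15 of them)
  2-simplices (10): [v_0,v_1,v_4], [v_0,v_1,v_5], [v_0,v_2,v_3], [v_0,v_2,v_5], [v_0,v_3,v_4], [v_1,v_2,v_3], [v_1,v_2,v_4], [v_1,v_3,v_5], [v_2,v_4,v_5], [v_3,v_4,v_5]

Hence C_0 ≅ Z^6, C_1 ≅ Z^15, C_2 ≅ Z^10.

∂_1: C_1 → C_0 is given by ∂[p,q] = [q] − [p].
The 6×15 boundary matrix has rank 5 and Smith normal form diag(1,1,1,1,1).

∂_2: C_2 → C_1 acts by ∂[p,q,r] = [q,r] − [p,r] + [p,q]. For instance
  ∂[v_0,v_1,v_4] = [v_1,v_4] − [v_0,v_4] + [v_0,v_1],
  ∂[v_1,v_2,v_3] = [v_2,v_3] − [v_1,v_3] + [v_1,v_2].
As a 15×10 matrix over Z this has rank 10, with invariant factors (1,1,1,1,1,1,1,1,1,2).

Now H_k = ker ∂_k / im ∂_{k+1}, so:

  H_0: rank C_0 − rank ∂_1 = 6 − 5 = 1, and the invariant factors of ∂_1 are all 1, so H_0 ≅ Z.
  H_1: rank ker ∂_1 − rank ∂_2 = (15 − 5) − 10 = 0, and ∂_2 has invariant factor 2 > 1, so H_1 ≅ Z/2Z.
  H_2: rank ker ∂_2 − rank ∂_3 = (10 − 10) − 0 = 0, and there is no ∂_3, so H_2 ≅ 0.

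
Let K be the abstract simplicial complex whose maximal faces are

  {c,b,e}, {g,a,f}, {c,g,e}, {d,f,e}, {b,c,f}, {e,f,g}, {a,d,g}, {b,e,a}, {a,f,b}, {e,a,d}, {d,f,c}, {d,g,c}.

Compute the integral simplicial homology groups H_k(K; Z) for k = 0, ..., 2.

H_0 ≅ Z,  H_1 ≅ Z/2,  H_2 = 0.

K has 7 vertices, 18 edges, 12 triangles.
rank ∂_0 = 0, rank ∂_1 = 6 ⇒ b_0 = 7 − 0 − 6 = 1; all invariant factors of ∂_1 are 1 so no torsion. So H_0 ≅ Z.
rank ∂_1 = 6, rank ∂_2 = 12 ⇒ b_1 = 18 − 6 − 12 = 0; ∂_2 has invariant factor(s) [2] giving torsion. So H_1 ≅ Z/2.
rank ∂_2 = 12, rank ∂_3 = 0 ⇒ b_2 = 12 − 12 − 0 = 0. So H_2 ≅ 0.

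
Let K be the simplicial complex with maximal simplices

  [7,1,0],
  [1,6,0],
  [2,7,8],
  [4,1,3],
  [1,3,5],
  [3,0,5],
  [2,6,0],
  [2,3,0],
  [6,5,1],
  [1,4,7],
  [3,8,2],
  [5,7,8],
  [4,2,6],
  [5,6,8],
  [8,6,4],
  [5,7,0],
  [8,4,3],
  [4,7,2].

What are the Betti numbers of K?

b_0 = 1, b_1 = 1, b_2 = 0.

K has 9 vertices, 27 edges, 18 triangles.
rank ∂_0 = 0, rank ∂_1 = 8 ⇒ b_0 = 9 − 0 − 8 = 1; all invariant factors of ∂_1 are 1 so no torsion. So H_0 = Z.
rank ∂_1 = 8, rank ∂_2 = 18 ⇒ b_1 = 27 − 8 − 18 = 1; ∂_2 has invariant factor(s) [2] giving torsion. So H_1 = Z ⊕ Z/2.
rank ∂_2 = 18, rank ∂_3 = 0 ⇒ b_2 = 18 − 18 − 0 = 0. So H_2 = 0.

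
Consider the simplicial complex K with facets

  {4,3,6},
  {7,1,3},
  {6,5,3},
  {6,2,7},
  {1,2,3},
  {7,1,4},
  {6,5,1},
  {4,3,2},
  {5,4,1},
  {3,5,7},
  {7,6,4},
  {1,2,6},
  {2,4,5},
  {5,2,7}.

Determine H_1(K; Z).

We work with the vertex ordering 1 < 2 < 3 < 4 < 5 < 6 < 7. The simplices of K, each written with vertices in increasing order, are:

  0-simplices (7): [1], [2], [3], [4], [5], [6], [7]
  1-simplices (21): [1,2], [1,3], [1,4], [1,5], [1,6], [1,7], [2,3], [2,4], [2,5], [2,6], [2,7], [3,4], [3,5], [3,6], [3,7], [4,5], [4,6], [4,7], [5,6], [5,7], [6,7]
  2-simplices (14): [1,2,3], [1,2,6], [1,3,7], [1,4,5], [1,4,7], [1,5,6], [2,3,4], [2,4,5], [2,5,7], [2,6,7], [3,4,6], [3,5,6], [3,5,7], [4,6,7]

Hence C_0 ≅ Z^7, C_1 ≅ Z^21, C_2 ≅ Z^14.

∂_1: C_1 → C_0 sends each edge [p,q] (with p < q) to q − p. For instance
  ∂[5,7] = [7] − [5].
This gives a 7×21 integer matrix of rank 6; reducing to Smith normal form yields diagonal entries (1,1,1,1,1,1).

Boundary ∂_2: C_2 → C_1 acts by ∂[p,q,r] = [q,r] − [p,r] + [p,q]. For instance
  ∂[3,5,6] = [5,6] − [3,6] + [3,5],
  ∂[4,6,7] = [6,7] − [4,7] + [4,6].
This gives a 21×14 integer matrix of rank 13; reducing to Smith normal form yields diagonal entries (1,1,1,1,1,1,1,1,1,1,1,1,1).

From H_k ≅ ker(∂_k) / im(∂_{k+1}) we obtain:

  H_1: rank ker ∂_1 − rank ∂_2 = (21 − 6) − 13 = 2, and the invariant factors of ∂_2 are all 1, so H_1 ≅ Z^2.

H_1 = Z^2.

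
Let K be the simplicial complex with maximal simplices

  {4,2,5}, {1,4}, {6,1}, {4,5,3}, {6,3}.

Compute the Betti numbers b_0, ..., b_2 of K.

b_0 = 1, b_1 = 1, b_2 = 0.

Take the total order 1 < 2 < 3 < 4 < 5 < 6 on the vertex set. Then K (dimension 2) consists of the simplices:

  0-simplices (6): [1], [2], [3], [4], [5], [6]
  1-simplices (8): [1,4], [1,6], [2,4], [2,5], [3,4], [3,5], [3,6], [4,5]
  2-simplices (2): [2,4,5], [3,4,5]

Hence C_0 ≅ Z^6, C_1 ≅ Z^8, C_2 ≅ Z^2.

∂_1: C_1 → C_0 sends each edge [p,q] (with p < q) to q − p.
This gives a 6×8 integer matrix of rank 5; reducing to Smith normal form yields diagonal entries (1,1,1,1,1).

∂_2: C_2 → C_1 sends each 2-simplex [p,q,r] to [q,r] − [p,r] + [p,q]. For instance
  ∂[3,4,5] = [4,5] − [3,5] + [3,4],
  ∂[2,4,5] = [4,5] − [2,5] + [2,4].
As a 8×2 matrix over Z this has rank 2, with invariant factors (1,1).

Computing H_k = (kernel of ∂_k) / (image of ∂_{k+1}):

  H_0: rank C_0 − rank ∂_1 = 6 − 5 = 1, and the invariant factors of ∂_1 are all 1, so H_0 ≅ Z.
  H_1: rank ker ∂_1 − rank ∂_2 = (8 − 5) − 2 = 1, and the invariant factors of ∂_2 are all 1, so H_1 ≅ Z.
  H_2: rank ker ∂_2 − rank ∂_3 = (2 − 2) − 0 = 0, and there is no ∂_3, so H_2 ≅ 0.

Hence the Betti numbers are b_0 = 1, b_1 = 1, b_2 = 0.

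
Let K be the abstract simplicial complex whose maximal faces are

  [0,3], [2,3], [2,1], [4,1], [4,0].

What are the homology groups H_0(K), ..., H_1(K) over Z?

We work with the vertex ordering 0 < 1 < 2 < 3 < 4. The simplices of K, each written with vertices in increasing order, are:

  0-simplices (5): [0], [1], [2], [3], [4]
  1-simplices (5): [0,3], [0,4], [1,2], [1,4], [2,3]

Hence C_0 ≅ Z^5, C_1 ≅ Z^5.

∂_1: C_1 → C_0 sends each edge [p,q] (with p < q) to q − p.
This gives a 5×5 integer matrix of rank 4; reducing to Smith normal form yields diagonal entries (1,1,1,1).

Computing H_k = (kernel of ∂_k) / (image of ∂_{k+1}):

  H_0: rank C_0 − rank ∂_1 = 5 − 4 = 1, and the invariant factors of ∂_1 are all 1, so H_0 = Z.
  H_1: rank ker ∂_1 − rank ∂_2 = (5 − 4) − 0 = 1, and there is no ∂_2, so H_1 = Z.

As a check, the Euler characteristic is 5 − 5 = 0, which agrees with 1 − 1 = 0.

H_0 ≅ Z,  H_1 ≅ Z.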